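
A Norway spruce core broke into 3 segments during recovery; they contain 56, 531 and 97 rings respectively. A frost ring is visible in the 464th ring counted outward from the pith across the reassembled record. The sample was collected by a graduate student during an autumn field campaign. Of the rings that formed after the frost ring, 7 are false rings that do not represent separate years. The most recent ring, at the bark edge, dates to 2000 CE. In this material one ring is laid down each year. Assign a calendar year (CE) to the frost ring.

1787 CE

Total rings = 56 + 531 + 97 = 684.
The frost ring sits at ring 464 from the pith, so 684 − 464 = 220 rings formed after it.
220 − 7 false = 213 true rings after the frost ring.
Counting back 213 years from 2000 CE places the frost ring in 2000 − 213 = 1787 CE.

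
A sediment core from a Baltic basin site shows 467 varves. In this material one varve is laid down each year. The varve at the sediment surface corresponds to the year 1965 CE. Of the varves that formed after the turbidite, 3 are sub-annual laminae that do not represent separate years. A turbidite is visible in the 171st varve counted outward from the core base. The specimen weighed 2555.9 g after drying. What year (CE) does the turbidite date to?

467 − 171 = 296 varves lie beyond the turbidite toward the sediment surface.
296 − 3 false = 293 true varves after the turbidite.
The varve at the sediment surface is 1965 CE, so the turbidite dates to 1965 − 293 = 1672 CE.

1672 CE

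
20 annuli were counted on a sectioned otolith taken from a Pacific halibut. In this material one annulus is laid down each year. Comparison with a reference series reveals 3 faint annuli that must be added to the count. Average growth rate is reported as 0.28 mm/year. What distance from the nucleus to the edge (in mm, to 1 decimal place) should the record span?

Adjusted count: 20 + 3 = 23 annuli.
Predicted length = 0.28 mm/year × 23 years = 6.4 mm.

6.4 mm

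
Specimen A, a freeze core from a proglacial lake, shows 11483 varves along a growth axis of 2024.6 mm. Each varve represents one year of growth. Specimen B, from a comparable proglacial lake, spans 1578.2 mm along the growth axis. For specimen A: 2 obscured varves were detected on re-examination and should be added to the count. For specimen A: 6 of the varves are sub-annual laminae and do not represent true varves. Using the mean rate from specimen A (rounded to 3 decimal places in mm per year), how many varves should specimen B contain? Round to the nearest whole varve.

Specimen A: correcting the raw count gives 11483 − 6 + 2 = 11479 true varves.
A: Extension rate ≈ 2024.6 / 11479 = 0.176 mm per year.
Specimen B: 1578.2 mm / 0.176 mm per year = 8967.05 years ≈ 8967 varves.

8967 varves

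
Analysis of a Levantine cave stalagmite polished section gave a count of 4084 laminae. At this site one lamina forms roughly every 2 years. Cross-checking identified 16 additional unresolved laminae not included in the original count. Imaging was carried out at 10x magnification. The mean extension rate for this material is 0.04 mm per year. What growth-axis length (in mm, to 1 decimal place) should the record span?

After corrections the count is 4084 + 16 = 4100 laminae.
Multiplying by 2 years per lamina: 4100 × 2 = 8200 years.
Predicted length = 0.04 mm/year × 8200 years = 328.0 mm.

328.0 mm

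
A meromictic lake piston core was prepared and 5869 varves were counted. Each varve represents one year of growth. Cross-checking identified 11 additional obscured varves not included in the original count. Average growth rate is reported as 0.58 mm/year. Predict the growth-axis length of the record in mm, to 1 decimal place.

3410.4 mm

True varve count = 5869 + 11 = 5880.
Predicted length = 0.58 mm/year × 5880 years = 3410.4 mm.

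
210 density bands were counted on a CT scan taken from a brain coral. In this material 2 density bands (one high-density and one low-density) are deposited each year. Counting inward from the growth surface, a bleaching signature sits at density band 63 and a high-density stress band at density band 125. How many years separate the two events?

125 − 63 = 62 density bands lie between the two events.
62 density bands at 2 per year is 62 / 2 = 31 years.

31 years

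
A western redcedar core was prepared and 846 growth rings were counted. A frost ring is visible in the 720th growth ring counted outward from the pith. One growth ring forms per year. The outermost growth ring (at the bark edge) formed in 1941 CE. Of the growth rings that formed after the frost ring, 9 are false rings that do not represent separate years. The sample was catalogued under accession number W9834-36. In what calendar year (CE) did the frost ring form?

The frost ring sits at growth ring 720 from the pith, so 846 − 720 = 126 growth rings formed after it.
Excluding 9 false growth rings: 126 − 9 = 117.
Counting back 117 years from 1941 CE places the frost ring in 1941 − 117 = 1824 CE.

1824 CE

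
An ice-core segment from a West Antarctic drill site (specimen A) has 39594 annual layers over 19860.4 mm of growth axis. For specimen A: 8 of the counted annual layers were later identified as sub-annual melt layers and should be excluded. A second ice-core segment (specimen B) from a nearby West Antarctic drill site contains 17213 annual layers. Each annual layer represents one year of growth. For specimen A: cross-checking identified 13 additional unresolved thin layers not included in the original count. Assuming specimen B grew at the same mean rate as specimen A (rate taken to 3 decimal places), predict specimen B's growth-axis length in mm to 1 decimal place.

Specimen A: adjusted count: 39594 − 8 + 13 = 39599 annual layers.
A: 19860.4 mm over 39599 years gives 19860.4 / 39599 ≈ 0.502 mm/yr.
For B, 0.502 mm/year × 17213 years = 8640.9 mm.

8640.9 mm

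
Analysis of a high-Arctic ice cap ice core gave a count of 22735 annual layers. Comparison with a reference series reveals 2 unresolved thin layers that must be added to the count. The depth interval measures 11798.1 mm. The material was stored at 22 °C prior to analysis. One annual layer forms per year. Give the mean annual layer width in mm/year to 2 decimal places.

Adjusted count: 22735 + 2 = 22737 annual layers.
Extension rate ≈ 11798.1 / 22737 = 0.52 mm/year.

0.52 mm/year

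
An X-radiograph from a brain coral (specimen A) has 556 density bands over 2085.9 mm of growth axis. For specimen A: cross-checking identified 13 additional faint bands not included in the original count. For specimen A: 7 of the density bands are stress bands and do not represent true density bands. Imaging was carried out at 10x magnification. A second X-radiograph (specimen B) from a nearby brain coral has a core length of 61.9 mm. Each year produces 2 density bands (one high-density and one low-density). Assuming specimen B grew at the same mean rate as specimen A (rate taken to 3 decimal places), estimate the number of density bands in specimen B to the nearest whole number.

17 density bands

Specimen A: correcting the raw count gives 556 − 7 + 13 = 562 true density bands.
Specimen A: dividing by 2 density bands per year: 562 / 2 = 281 years.
A: Extension rate ≈ 2085.9 / 281 = 7.423 mm/yr.
Specimen B: 61.9 mm / 7.423 mm per year = 8.34 years; at 2 density bands per year that is 8.34 × 2 ≈ 17 density bands.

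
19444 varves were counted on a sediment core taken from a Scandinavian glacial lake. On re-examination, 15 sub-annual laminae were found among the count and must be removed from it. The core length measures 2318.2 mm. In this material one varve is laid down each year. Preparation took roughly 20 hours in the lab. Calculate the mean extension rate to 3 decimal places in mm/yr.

0.119 mm/yr

True varve count = 19444 − 15 = 19429.
2318.2 mm over 19429 years gives 2318.2 / 19429 ≈ 0.119 mm/yr.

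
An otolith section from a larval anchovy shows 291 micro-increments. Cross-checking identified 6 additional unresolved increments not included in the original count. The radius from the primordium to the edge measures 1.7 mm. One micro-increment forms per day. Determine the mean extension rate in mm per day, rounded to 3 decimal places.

0.006 mm per day

Correcting the raw count gives 291 + 6 = 297 true micro-increments.
Mean rate = 1.7 mm / 297 days ≈ 0.006 mm per day.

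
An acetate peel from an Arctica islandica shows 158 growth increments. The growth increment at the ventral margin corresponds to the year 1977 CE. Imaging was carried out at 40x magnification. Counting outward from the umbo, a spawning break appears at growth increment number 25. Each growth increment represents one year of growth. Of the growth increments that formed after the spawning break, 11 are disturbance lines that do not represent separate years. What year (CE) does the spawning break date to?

1855 CE

The spawning break sits at growth increment 25 from the umbo, so 158 − 25 = 133 growth increments formed after it.
133 − 11 false = 122 true growth increments after the spawning break.
The growth increment at the ventral margin is 1977 CE, so the spawning break dates to 1977 − 122 = 1855 CE.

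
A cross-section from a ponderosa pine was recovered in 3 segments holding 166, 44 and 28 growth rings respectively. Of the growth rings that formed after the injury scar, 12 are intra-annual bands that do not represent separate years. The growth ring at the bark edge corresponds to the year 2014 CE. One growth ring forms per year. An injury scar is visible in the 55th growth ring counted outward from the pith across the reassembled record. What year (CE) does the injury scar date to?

Total growth rings = 166 + 44 + 28 = 238.
Between growth ring 55 and the bark edge there are 238 − 55 = 183 growth rings.
Removing the 12 false growth rings leaves 183 − 12 = 171 true growth rings beyond the injury scar.
2014 − 171 = 1843 CE.

1843 CE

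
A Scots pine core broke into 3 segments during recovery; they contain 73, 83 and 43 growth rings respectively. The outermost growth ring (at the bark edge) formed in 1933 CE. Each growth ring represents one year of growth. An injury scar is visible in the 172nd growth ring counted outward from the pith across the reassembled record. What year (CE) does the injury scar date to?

1906 CE

Total growth rings = 73 + 83 + 43 = 199.
The injury scar sits at growth ring 172 from the pith, so 199 − 172 = 27 growth rings formed after it.
The growth ring at the bark edge is 1933 CE, so the injury scar dates to 1933 − 27 = 1906 CE.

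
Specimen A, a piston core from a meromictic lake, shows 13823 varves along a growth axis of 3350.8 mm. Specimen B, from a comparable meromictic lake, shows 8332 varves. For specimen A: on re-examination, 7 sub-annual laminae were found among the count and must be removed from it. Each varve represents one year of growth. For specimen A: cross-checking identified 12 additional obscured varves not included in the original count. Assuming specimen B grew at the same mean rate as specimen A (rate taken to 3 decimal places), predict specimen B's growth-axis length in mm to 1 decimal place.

Specimen A: true varve count = 13823 − 7 + 12 = 13828.
A: Extension rate ≈ 3350.8 / 13828 = 0.242 mm/year.
Length of B = 0.242 × 8332 = 2016.3 mm.

2016.3 mm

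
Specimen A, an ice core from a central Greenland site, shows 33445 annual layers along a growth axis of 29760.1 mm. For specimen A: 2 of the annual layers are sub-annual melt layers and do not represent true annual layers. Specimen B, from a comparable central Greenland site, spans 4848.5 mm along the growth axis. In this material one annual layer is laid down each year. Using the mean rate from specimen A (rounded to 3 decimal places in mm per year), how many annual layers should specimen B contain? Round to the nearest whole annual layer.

Specimen A: adjusted count: 33445 − 2 = 33443 annual layers.
A: Mean rate = 29760.1 mm / 33443 years ≈ 0.890 mm per year.
B spans 4848.5 / 0.890 = 5447.75 years ≈ 5448 annual layers.

5448 annual layers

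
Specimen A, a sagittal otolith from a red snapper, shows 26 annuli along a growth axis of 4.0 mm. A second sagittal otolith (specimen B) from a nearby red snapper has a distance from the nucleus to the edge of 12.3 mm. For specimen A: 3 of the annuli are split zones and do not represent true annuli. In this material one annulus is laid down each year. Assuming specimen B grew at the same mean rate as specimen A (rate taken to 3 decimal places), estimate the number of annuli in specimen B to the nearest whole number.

Specimen A: adjusted count: 26 − 3 = 23 annuli.
A: Extension rate ≈ 4.0 / 23 = 0.174 mm/year.
For B, 12.3 / 0.174 = 70.69 years ≈ 71 annuli.

71 annuli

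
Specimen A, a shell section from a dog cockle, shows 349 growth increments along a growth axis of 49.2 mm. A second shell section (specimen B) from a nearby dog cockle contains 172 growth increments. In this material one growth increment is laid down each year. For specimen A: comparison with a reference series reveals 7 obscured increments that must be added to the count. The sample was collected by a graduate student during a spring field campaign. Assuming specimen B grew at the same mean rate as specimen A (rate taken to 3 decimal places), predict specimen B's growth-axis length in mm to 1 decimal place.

23.7 mm

Specimen A: after corrections the count is 349 + 7 = 356 growth increments.
A: Extension rate ≈ 49.2 / 356 = 0.138 mm/year.
B's length ≈ 0.138 × 172 = 23.7 mm.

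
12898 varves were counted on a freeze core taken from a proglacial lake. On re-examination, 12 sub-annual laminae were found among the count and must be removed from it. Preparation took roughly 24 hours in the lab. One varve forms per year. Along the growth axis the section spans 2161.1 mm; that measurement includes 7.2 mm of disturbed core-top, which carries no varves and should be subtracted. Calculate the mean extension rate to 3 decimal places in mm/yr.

0.167 mm/yr

True varve count = 12898 − 12 = 12886.
Net length = 2161.1 − 7.2 = 2153.9 mm.
Mean rate = 2153.9 mm / 12886 years ≈ 0.167 mm/yr.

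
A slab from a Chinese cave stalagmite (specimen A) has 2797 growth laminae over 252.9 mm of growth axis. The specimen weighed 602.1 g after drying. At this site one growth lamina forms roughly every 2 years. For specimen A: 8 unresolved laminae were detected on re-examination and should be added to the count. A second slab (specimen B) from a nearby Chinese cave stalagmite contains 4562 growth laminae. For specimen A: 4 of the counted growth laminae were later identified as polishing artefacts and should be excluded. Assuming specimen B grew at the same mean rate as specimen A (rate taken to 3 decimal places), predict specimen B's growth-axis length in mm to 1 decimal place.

Specimen A: correcting the raw count gives 2797 − 4 + 8 = 2801 true growth laminae.
Specimen A: multiplying by 2 years per growth lamina: 2801 × 2 = 5602 years.
A: Extension rate ≈ 252.9 / 5602 = 0.045 mm per year.
Specimen B: 4562 growth laminae at 2 years each span 4562 × 2 = 9124 years. Length of B = 0.045 × 9124 = 410.6 mm.

410.6 mm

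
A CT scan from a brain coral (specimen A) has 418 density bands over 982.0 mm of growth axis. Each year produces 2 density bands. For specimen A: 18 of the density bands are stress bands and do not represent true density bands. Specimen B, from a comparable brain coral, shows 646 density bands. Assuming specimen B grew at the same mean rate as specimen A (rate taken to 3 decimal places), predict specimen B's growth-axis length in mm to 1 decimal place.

Specimen A: correcting the raw count gives 418 − 18 = 400 true density bands.
Specimen A: 400 density bands at 2 per year is 400 / 2 = 200 years.
A: Extension rate ≈ 982.0 / 200 = 4.910 mm/yr.
Specimen B: dividing by 2 density bands per year: 646 / 2 = 323 years. Length of B = 4.910 × 323 = 1585.9 mm.

1585.9 mm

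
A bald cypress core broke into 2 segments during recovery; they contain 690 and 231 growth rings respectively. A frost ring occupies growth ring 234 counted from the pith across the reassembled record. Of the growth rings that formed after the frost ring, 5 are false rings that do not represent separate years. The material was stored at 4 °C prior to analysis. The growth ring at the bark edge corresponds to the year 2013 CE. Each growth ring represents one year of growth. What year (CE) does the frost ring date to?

Total growth rings = 690 + 231 = 921.
The frost ring sits at growth ring 234 from the pith, so 921 − 234 = 687 growth rings formed after it.
687 − 5 false = 682 true growth rings after the frost ring.
The growth ring at the bark edge is 2013 CE, so the frost ring dates to 2013 − 682 = 1331 CE.

1331 CE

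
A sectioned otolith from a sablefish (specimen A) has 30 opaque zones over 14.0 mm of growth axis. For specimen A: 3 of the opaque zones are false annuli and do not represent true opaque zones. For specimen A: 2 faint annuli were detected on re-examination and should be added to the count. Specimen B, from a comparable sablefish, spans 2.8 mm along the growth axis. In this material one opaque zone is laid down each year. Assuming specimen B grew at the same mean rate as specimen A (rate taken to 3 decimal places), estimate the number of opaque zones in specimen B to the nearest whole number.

Specimen A: adjusted count: 30 − 3 + 2 = 29 opaque zones.
A: Extension rate ≈ 14.0 / 29 = 0.483 mm/year.
B spans 2.8 / 0.483 = 5.80 years ≈ 6 opaque zones.

6 opaque zones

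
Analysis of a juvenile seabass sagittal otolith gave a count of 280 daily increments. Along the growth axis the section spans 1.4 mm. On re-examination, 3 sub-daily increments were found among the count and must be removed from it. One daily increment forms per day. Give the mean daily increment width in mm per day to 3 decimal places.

After corrections the count is 280 − 3 = 277 daily increments.
Extension rate ≈ 1.4 / 277 = 0.005 mm per day.

0.005 mm per day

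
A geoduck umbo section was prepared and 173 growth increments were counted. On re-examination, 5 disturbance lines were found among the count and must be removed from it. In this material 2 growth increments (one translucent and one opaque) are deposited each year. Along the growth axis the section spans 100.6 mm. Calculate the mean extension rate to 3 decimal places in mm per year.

1.198 mm per year

Adjusted count: 173 − 5 = 168 growth increments.
Dividing by 2 growth increments per year: 168 / 2 = 84 years.
Extension rate ≈ 100.6 / 84 = 1.198 mm per year.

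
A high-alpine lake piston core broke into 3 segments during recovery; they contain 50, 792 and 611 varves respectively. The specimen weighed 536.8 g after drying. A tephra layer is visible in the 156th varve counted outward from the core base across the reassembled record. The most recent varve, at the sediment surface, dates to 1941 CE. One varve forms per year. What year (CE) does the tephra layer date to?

644 CE

Total varves = 50 + 792 + 611 = 1453.
1453 − 156 = 1297 varves lie beyond the tephra layer toward the sediment surface.
Counting back 1297 years from 1941 CE places the tephra layer in 1941 − 1297 = 644 CE.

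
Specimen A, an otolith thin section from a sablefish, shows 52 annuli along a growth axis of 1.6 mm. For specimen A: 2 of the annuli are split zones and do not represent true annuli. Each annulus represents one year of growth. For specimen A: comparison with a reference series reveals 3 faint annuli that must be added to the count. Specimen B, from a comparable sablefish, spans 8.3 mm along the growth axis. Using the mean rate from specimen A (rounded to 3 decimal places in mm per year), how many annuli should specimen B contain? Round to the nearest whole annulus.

Specimen A: correcting the raw count gives 52 − 2 + 3 = 53 true annuli.
A: Extension rate ≈ 1.6 / 53 = 0.030 mm/yr.
For B, 8.3 / 0.030 = 276.67 years ≈ 277 annuli.

277 annuli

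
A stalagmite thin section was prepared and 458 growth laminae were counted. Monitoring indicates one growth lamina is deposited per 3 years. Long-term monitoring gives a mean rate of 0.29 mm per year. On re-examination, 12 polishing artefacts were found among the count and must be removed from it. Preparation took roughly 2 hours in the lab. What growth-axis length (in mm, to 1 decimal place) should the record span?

388.0 mm

Correcting the raw count gives 458 − 12 = 446 true growth laminae.
446 growth laminae at 3 years each span 446 × 3 = 1338 years.
Length ≈ 0.29 × 1338 = 388.0 mm.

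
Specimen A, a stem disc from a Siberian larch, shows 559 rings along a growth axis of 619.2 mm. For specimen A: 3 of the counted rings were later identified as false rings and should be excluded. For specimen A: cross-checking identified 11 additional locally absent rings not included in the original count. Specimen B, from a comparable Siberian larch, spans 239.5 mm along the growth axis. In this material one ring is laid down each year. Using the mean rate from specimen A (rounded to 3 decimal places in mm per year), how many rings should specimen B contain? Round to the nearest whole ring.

219 rings

Specimen A: true ring count = 559 − 3 + 11 = 567.
A: Extension rate ≈ 619.2 / 567 = 1.092 mm per year.
For B, 239.5 / 1.092 = 219.32 years ≈ 219 rings.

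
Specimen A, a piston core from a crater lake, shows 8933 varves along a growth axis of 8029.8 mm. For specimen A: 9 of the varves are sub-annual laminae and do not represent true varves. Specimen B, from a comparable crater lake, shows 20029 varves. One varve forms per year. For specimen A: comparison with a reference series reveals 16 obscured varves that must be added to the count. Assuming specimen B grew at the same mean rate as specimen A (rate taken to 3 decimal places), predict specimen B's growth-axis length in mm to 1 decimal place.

Specimen A: after corrections the count is 8933 − 9 + 16 = 8940 varves.
A: Mean rate = 8029.8 mm / 8940 years ≈ 0.898 mm/year.
For B, 0.898 mm/year × 20029 years = 17986.0 mm.

17986.0 mm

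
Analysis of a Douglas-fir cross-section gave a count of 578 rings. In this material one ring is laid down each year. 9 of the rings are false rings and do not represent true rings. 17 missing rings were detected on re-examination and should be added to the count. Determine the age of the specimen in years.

586 years

After corrections the count is 578 − 9 + 17 = 586 rings.
At one ring per year, that is 586 years.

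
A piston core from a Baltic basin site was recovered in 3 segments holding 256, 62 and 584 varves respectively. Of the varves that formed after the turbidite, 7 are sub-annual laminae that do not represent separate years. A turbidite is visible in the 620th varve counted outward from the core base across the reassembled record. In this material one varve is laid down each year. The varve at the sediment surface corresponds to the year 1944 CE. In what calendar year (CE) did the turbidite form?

Total varves = 256 + 62 + 584 = 902.
Between varve 620 and the sediment surface there are 902 − 620 = 282 varves.
Excluding 7 false varves: 282 − 7 = 275.
Counting back 275 years from 1944 CE places the turbidite in 1944 − 275 = 1669 CE.

1669 CE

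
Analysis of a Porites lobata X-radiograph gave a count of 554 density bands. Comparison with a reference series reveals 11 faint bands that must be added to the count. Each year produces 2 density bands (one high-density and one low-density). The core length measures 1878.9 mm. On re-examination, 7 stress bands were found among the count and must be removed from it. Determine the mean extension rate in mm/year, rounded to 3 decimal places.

True density band count = 554 − 7 + 11 = 558.
Dividing by 2 density bands per year: 558 / 2 = 279 years.
Mean rate = 1878.9 mm / 279 years ≈ 6.734 mm/year.

6.734 mm/year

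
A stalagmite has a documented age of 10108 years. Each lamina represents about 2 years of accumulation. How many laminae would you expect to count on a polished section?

One lamina every 2 years means 10108 / 2 = 5054 laminae.
So 5054 laminae should be present.

5054 laminae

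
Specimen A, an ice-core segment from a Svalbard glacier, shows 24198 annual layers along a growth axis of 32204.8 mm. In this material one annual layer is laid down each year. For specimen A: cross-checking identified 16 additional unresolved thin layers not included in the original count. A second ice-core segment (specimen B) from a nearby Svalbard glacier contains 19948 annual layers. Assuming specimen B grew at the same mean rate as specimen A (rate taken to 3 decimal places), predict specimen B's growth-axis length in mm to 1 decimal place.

Specimen A: after corrections the count is 24198 + 16 = 24214 annual layers.
A: Mean rate = 32204.8 mm / 24214 years ≈ 1.330 mm per year.
B's length ≈ 1.330 × 19948 = 26530.8 mm.

26530.8 mm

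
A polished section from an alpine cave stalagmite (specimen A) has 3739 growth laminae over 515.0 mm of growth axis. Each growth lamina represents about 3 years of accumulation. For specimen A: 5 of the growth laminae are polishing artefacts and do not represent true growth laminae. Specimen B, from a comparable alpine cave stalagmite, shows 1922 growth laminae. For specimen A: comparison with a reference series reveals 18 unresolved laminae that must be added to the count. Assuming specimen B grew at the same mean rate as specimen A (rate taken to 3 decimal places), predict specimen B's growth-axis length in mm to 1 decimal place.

265.2 mm

Specimen A: true growth lamina count = 3739 − 5 + 18 = 3752.
Specimen A: at 3 years per growth lamina, 3752 × 3 = 11256 years.
A: 515.0 mm over 11256 years gives 515.0 / 11256 ≈ 0.046 mm/yr.
Specimen B: 1922 growth laminae at 3 years each span 1922 × 3 = 5766 years. Length of B = 0.046 × 5766 = 265.2 mm.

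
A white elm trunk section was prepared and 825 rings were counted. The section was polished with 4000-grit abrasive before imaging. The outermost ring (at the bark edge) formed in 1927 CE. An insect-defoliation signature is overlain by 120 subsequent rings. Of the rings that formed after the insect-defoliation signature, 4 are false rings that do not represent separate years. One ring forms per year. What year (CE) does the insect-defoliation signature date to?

There are 120 rings younger than the insect-defoliation signature.
Removing the 4 false rings leaves 120 − 4 = 116 true rings beyond the insect-defoliation signature.
Counting back 116 years from 1927 CE places the insect-defoliation signature in 1927 − 116 = 1811 CE.

1811 CE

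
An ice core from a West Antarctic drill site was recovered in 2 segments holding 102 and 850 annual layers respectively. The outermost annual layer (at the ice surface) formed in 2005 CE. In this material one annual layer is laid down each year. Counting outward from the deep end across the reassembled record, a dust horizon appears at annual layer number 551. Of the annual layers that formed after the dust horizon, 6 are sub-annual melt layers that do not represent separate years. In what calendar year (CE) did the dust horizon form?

1610 CE

Total annual layers = 102 + 850 = 952.
Between annual layer 551 and the ice surface there are 952 − 551 = 401 annual layers.
401 − 6 false = 395 true annual layers after the dust horizon.
Counting back 395 years from 2005 CE places the dust horizon in 2005 − 395 = 1610 CE.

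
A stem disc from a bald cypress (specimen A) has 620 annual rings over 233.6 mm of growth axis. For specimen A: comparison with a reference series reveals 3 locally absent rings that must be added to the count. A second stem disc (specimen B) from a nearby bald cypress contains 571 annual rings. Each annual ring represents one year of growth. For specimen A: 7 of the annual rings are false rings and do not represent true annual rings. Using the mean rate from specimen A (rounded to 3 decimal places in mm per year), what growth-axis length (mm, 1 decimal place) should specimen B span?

Specimen A: after corrections the count is 620 − 7 + 3 = 616 annual rings.
A: 233.6 mm over 616 years gives 233.6 / 616 ≈ 0.379 mm per year.
For B, 0.379 mm/year × 571 years = 216.4 mm.

216.4 mm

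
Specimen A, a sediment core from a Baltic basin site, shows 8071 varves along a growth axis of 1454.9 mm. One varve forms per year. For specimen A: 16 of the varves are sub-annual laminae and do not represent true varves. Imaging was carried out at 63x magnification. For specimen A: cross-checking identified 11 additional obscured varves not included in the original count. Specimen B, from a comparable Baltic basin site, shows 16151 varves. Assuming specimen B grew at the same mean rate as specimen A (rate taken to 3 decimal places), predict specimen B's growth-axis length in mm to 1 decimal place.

2907.2 mm

Specimen A: correcting the raw count gives 8071 − 16 + 11 = 8066 true varves.
A: Extension rate ≈ 1454.9 / 8066 = 0.180 mm/yr.
B's length ≈ 0.180 × 16151 = 2907.2 mm.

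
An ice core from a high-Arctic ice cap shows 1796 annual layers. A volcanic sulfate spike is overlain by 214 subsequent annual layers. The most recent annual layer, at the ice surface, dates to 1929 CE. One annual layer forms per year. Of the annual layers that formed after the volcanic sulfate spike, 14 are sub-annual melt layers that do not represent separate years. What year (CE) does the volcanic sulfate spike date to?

1729 CE

There are 214 annual layers younger than the volcanic sulfate spike.
214 − 14 false = 200 true annual layers after the volcanic sulfate spike.
Counting back 200 years from 1929 CE places the volcanic sulfate spike in 1929 − 200 = 1729 CE.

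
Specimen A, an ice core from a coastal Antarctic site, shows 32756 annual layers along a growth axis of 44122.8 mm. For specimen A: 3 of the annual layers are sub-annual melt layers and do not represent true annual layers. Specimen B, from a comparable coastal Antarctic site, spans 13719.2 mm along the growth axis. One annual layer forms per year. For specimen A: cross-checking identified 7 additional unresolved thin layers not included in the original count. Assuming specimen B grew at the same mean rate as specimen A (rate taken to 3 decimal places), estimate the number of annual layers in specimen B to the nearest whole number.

10185 annual layers

Specimen A: adjusted count: 32756 − 3 + 7 = 32760 annual layers.
A: 44122.8 mm over 32760 years gives 44122.8 / 32760 ≈ 1.347 mm per year.
For B, 13719.2 / 1.347 = 10185.00 years ≈ 10185 annual layers.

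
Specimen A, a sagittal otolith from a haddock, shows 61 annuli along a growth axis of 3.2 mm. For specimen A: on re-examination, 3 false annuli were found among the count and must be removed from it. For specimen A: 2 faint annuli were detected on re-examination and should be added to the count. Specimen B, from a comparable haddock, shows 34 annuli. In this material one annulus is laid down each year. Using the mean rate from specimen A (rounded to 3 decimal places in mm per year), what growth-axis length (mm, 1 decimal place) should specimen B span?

1.8 mm

Specimen A: adjusted count: 61 − 3 + 2 = 60 annuli.
A: 3.2 mm over 60 years gives 3.2 / 60 ≈ 0.053 mm/year.
For B, 0.053 mm/year × 34 years = 1.8 mm.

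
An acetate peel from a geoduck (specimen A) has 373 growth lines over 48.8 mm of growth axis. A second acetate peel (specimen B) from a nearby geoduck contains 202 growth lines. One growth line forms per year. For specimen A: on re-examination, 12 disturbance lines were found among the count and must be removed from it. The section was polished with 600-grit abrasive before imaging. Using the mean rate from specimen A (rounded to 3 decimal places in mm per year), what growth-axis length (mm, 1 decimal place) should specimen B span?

27.3 mm

Specimen A: true growth line count = 373 − 12 = 361.
A: Mean rate = 48.8 mm / 361 years ≈ 0.135 mm/yr.
For B, 0.135 mm/year × 202 years = 27.3 mm.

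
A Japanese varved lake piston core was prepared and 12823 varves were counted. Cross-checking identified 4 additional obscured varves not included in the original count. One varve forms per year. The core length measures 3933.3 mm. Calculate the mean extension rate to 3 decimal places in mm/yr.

After corrections the count is 12823 + 4 = 12827 varves.
3933.3 mm over 12827 years gives 3933.3 / 12827 ≈ 0.307 mm/yr.

0.307 mm/yr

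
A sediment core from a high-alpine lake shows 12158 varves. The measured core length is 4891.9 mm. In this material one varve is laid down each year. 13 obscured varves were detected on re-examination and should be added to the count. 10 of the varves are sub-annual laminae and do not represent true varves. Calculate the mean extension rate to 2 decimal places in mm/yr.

Correcting the raw count gives 12158 − 10 + 13 = 12161 true varves.
4891.9 mm over 12161 years gives 4891.9 / 12161 ≈ 0.40 mm/yr.

0.40 mm/yr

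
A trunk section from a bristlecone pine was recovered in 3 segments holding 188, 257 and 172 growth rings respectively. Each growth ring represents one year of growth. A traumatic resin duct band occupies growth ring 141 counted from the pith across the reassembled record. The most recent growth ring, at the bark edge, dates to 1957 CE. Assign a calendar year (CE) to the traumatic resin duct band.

Total growth rings = 188 + 257 + 172 = 617.
617 − 141 = 476 growth rings lie beyond the traumatic resin duct band toward the bark edge.
Counting back 476 years from 1957 CE places the traumatic resin duct band in 1957 − 476 = 1481 CE.

1481 CE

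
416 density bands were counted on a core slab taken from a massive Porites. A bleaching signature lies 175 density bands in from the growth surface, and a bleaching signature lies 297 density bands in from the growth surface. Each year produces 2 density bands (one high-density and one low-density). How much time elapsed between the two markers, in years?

61 years

297 − 175 = 122 density bands lie between the two events.
Dividing by 2 density bands per year: 122 / 2 = 61 years.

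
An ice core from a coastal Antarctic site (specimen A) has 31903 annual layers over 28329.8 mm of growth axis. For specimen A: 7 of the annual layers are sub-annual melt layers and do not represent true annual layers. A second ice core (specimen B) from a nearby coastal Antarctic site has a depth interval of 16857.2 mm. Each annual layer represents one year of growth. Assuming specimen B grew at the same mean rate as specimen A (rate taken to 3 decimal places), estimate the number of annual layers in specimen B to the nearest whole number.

18983 annual layers

Specimen A: correcting the raw count gives 31903 − 7 = 31896 true annual layers.
A: 28329.8 mm over 31896 years gives 28329.8 / 31896 ≈ 0.888 mm/yr.
For B, 16857.2 / 0.888 = 18983.33 years ≈ 18983 annual layers.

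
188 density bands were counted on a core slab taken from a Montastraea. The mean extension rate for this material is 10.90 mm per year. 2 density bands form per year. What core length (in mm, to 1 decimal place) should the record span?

Dividing by 2 density bands per year: 188 / 2 = 94 years.
Length ≈ 10.90 × 94 = 1024.6 mm.

1024.6 mm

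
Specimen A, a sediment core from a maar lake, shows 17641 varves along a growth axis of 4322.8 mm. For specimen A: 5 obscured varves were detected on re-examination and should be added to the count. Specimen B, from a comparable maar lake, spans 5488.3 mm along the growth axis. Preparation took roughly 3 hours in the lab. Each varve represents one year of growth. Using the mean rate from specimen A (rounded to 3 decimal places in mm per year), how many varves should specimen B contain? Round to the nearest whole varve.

22401 varves

Specimen A: correcting the raw count gives 17641 + 5 = 17646 true varves.
A: Extension rate ≈ 4322.8 / 17646 = 0.245 mm/year.
Specimen B: 5488.3 mm / 0.245 mm per year = 22401.22 years ≈ 22401 varves.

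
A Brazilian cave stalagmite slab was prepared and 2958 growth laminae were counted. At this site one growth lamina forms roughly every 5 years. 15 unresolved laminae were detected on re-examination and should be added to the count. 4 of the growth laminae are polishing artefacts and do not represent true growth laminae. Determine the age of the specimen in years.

True growth lamina count = 2958 − 4 + 15 = 2969.
2969 growth laminae at 5 years each span 2969 × 5 = 14845 years.

14845 years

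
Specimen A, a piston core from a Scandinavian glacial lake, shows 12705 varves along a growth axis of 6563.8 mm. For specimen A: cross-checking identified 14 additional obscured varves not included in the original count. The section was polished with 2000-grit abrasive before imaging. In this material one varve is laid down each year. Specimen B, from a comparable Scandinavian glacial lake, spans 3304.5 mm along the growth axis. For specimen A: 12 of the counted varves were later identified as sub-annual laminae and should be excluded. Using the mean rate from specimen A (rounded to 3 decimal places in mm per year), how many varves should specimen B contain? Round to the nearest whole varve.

Specimen A: true varve count = 12705 − 12 + 14 = 12707.
A: 6563.8 mm over 12707 years gives 6563.8 / 12707 ≈ 0.517 mm/year.
B spans 3304.5 / 0.517 = 6391.68 years ≈ 6392 varves.

6392 varves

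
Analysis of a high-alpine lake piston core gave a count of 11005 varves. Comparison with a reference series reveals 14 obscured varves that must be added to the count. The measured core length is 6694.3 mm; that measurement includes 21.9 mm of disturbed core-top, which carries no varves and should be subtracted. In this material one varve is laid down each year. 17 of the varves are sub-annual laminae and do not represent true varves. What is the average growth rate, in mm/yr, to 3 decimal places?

0.606 mm/yr

Correcting the raw count gives 11005 − 17 + 14 = 11002 true varves.
The growth record spans 6694.3 − 21.9 = 6672.4 mm.
Mean rate = 6672.4 mm / 11002 years ≈ 0.606 mm/yr.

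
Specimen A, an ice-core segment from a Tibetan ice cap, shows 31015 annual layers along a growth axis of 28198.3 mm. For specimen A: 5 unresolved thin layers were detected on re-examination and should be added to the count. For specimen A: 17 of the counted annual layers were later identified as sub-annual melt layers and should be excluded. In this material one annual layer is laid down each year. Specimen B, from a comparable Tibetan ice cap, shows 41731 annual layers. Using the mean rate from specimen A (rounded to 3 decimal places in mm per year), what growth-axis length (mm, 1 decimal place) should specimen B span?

37975.2 mm

Specimen A: adjusted count: 31015 − 17 + 5 = 31003 annual layers.
A: Mean rate = 28198.3 mm / 31003 years ≈ 0.910 mm/year.
Length of B = 0.910 × 41731 = 37975.2 mm.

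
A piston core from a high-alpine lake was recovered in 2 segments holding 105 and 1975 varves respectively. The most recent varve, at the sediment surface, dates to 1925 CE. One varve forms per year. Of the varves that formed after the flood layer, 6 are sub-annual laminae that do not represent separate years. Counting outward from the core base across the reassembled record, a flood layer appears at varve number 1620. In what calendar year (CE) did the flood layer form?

Total varves = 105 + 1975 = 2080.
Between varve 1620 and the sediment surface there are 2080 − 1620 = 460 varves.
Removing the 6 false varves leaves 460 − 6 = 454 true varves beyond the flood layer.
The varve at the sediment surface is 1925 CE, so the flood layer dates to 1925 − 454 = 1471 CE.

1471 CE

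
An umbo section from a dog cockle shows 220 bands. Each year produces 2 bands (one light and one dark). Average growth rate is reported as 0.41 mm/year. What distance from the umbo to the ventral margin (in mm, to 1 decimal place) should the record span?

45.1 mm

220 bands at 2 per year is 220 / 2 = 110 years.
Length ≈ 0.41 × 110 = 45.1 mm.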